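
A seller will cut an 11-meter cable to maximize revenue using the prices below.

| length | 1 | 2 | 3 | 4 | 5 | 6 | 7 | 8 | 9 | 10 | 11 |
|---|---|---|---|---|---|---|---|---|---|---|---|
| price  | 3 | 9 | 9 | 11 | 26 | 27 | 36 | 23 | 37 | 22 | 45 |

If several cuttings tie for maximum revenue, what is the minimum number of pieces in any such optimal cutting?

Let r[k] be the best obtainable value from length k. For each k, try every first piece i and keep the best of price[i] + r[k−i].
r[1] = 3
r[2] = 9
r[3] = 12  (first piece 1, then r[2]=9)
r[4] = 18  (first piece 2, then r[2]=9)
r[5] = 26
r[6] = 29  (first piece 1, then r[5]=26)
r[7] = 36
r[8] = 39  (first piece 1, then r[7]=36)
r[9] = 45  (first piece 2, then r[7]=36)
r[10] = 52  (first piece 5, then r[5]=26)
r[11] = 55  (first piece 1, then r[10]=52)
Maximum revenue is 55.
Now minimize piece count subject to staying optimal: for each k, pieces[k] = 1 + min over i with p[i]+r[k−i]=r[k] of pieces[k−i].
pieces[8] = 2
pieces[9] = 2
pieces[10] = 2
pieces[11] = 3

3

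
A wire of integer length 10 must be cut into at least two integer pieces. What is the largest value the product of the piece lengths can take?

Fill f[k] for k=2..10: at each k try every first piece i and multiply by the better of (k−i) uncut or f[k−i].
f[2] = 1*max(1,0) = 1*1 = 1
f[3] = max(1*2, 2*1) = 2
f[4] = max(1*3, 2*2, 3*1) = 4
f[5] = max(1*4, 2*3, 3*2, 4*1) = 6
f[6] = max(1*6, 2*4, 3*3, 4*2, 5*1) = 9
f[7] = max(1*9, 2*6, 3*4, 4*3, 5*2, 6*1) = 12
f[8] = max(1*12, 2*9, 3*6, …, 6*2, 7*1) = 18
f[9] = max(1*18, 2*12, 3*9, …, 7*2, 8*1) = 27
f[10] = max(1*27, 2*18, 3*12, …, 8*2, 9*1) = 36
One optimal split: 3 + 3 + 2 + 2; product 3*3*2*2 = 36.

36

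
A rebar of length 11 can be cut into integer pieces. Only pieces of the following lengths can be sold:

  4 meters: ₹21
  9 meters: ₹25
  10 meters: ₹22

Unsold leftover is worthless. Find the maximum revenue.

Build f[k] bottom-up: f[k] = max over allowed piece i of (p[i] + f[k−i]).
f[1] = 0
f[2] = 0
f[3] = 0
f[4] = 21
f[5] = 21
f[6] = 21
f[7] = 21
f[8] = 42  (first piece 4, then f[4]=21)
f[9] = max(21+21, 25+0) = 42
f[10] = max(21+21, 25+0, 22+0) = 42
f[11] = max(21+21, 25+0, 22+0) = 42
One optimal cutting: pieces 4 + 4 with 3 meters of scrap → ₹42.

42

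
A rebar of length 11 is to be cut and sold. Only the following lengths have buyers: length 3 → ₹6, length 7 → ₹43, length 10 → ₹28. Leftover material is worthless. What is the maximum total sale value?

49

Consider every possible first cut. r[k] is the best of p[i]+r[k−i] over all sellable i≤k.
r[1] = 0
r[2] = 0
r[3] = 6
r[4] = 6
r[5] = 6
r[6] = 12  (first piece 3, then r[3]=6)
r[7] = max(6+6, 43+0) = 43
r[8] = max(6+6, 43+0) = 43
r[9] = max(6+12, 43+0) = 43
r[10] = max(6+43, 43+6, 28+0) = 49
r[11] = max(6+43, 43+6, 28+0) = 49
One optimal cutting: pieces 7 + 3 with 1 meter of scrap → ₹49.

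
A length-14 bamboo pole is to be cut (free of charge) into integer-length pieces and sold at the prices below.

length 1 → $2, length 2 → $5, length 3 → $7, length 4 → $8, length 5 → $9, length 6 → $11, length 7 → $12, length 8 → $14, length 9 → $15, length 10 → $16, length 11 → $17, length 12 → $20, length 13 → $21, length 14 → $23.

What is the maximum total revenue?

Consider every possible first cut. R[k] is the best of p[i]+R[k−i] over all sellable i≤k.
R[1] = 2
R[2] = max(2+2, 5+0) = 5
R[3] = max(2+5, 5+2, 7+0) = 7
R[4] = max(2+7, 5+5, 7+2, 8+0) = 10
R[5] = max(2+10, 5+7, 7+5, 8+2, 9+0) = 12
R[6] = max(2+12, 5+10, 7+7, 8+5, 9+2, 11+0) = 15
R[7] = max(2+15, 5+12, 7+10, …, 11+2, 12+0) = 17
R[8] = max(2+17, 5+15, 7+12, …, 12+2, 14+0) = 20
R[9] = max(2+20, 5+17, 7+15, …, 14+2, 15+0) = 22
R[10] = max(2+22, 5+20, 7+17, …, 15+2, 16+0) = 25
R[11] = max(2+25, 5+22, 7+20, …, 16+2, 17+0) = 27
R[12] = max(2+27, 5+25, 7+22, …, 17+2, 20+0) = 30
R[13] = max(2+30, 5+27, 7+25, …, 20+2, 21+0) = 32
R[14] = max(2+32, 5+30, 7+27, …, 21+2, 23+0) = 35
One optimal cutting: 2 + 2 + 2 + 2 + 2 + 2 + 2 → $5 + $5 + $5 + $5 + $5 + $5 + $5 = $35.

35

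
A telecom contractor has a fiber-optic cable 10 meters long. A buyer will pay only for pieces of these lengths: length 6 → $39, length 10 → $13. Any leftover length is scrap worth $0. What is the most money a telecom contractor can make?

Build best[k] bottom-up: best[k] = max over allowed piece i of (p[i] + best[k−i]).
best[1] = 0
best[2] = 0
best[3] = 0
best[4] = 0
best[5] = 0
best[6] = 39
best[7] = 39
best[8] = 39
best[9] = 39
best[10] = 39
One optimal cutting: pieces 6 with 4 meters of scrap → $39.

39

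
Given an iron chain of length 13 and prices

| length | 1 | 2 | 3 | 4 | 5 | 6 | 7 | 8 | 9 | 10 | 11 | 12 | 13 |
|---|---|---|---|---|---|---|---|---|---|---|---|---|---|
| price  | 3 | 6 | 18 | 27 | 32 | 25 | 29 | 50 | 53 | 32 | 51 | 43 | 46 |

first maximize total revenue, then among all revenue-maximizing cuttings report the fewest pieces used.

3

Build r[k] bottom-up: r[k] = max over allowed piece i of (p[i] + r[k−i]).
r[1] = 3
r[2] = max(3+3, 6+0) = 6
r[3] = max(3+6, 6+3, 18+0) = 18
r[4] = max(3+18, 6+6, 18+3, 27+0) = 27
r[5] = max(3+27, 6+18, 18+6, 27+3, 32+0) = 32
r[6] = max(3+32, 6+27, 18+18, 27+6, 32+3, 25+0) = 36
r[7] = max(3+36, 6+32, 18+27, …, 25+3, 29+0) = 45
r[8] = max(3+45, 6+36, 18+32, …, 29+3, 50+0) = 54
r[9] = max(3+54, 6+45, 18+36, …, 50+3, 53+0) = 59
r[10] = max(3+59, 6+54, 18+45, …, 53+3, 32+0) = 64
r[11] = max(3+64, 6+59, 18+54, …, 32+3, 51+0) = 72
r[12] = max(3+72, 6+64, 18+59, …, 51+3, 43+0) = 81
r[13] = max(3+81, 6+72, 18+64, …, 43+3, 46+0) = 86
Maximum revenue is $86.
Now minimize piece count subject to staying optimal: for each k, pieces[k] = 1 + min over i with p[i]+r[k−i]=r[k] of pieces[k−i].
pieces[10] = 2
pieces[11] = 3
pieces[12] = 3
pieces[13] = 3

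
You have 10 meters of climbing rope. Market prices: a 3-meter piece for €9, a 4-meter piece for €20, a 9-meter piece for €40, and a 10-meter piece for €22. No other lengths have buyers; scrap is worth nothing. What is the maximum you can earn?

40

Let best[k] be the best obtainable value from length k. For each k, try every first piece i and keep the best of price[i] + best[k−i].
best[1] = 0
best[2] = 0
best[3] = 9
best[4] = max(9+0, 20+0) = 20
best[5] = max(9+0, 20+0) = 20
best[6] = max(9+9, 20+0) = 20
best[7] = max(9+20, 20+9) = 29
best[8] = max(9+20, 20+20) = 40
best[9] = max(9+20, 20+20, 40+0) = 40
best[10] = max(9+29, 20+20, 40+0, 22+0) = 40
One optimal cutting: pieces 4 + 4 with 2 meters of scrap → €40.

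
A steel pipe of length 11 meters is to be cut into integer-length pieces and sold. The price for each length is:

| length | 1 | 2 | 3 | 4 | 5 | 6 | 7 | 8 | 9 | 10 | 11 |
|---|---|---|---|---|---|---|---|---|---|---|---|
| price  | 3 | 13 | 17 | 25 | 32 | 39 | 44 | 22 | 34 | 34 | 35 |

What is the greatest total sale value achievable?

71

Consider every possible first cut. best[k] is the best of p[i]+best[k−i] over all sellable i≤k.
best[1] = 3
best[2] = max(3+3, 13+0) = 13
best[3] = max(3+13, 13+3, 17+0) = 17
best[4] = max(3+17, 13+13, 17+3, 25+0) = 26
best[5] = max(3+26, 13+17, 17+13, 25+3, 32+0) = 32
best[6] = max(3+32, 13+26, 17+17, 25+13, 32+3, 39+0) = 39
best[7] = max(3+39, 13+32, 17+26, …, 39+3, 44+0) = 45
best[8] = max(3+45, 13+39, 17+32, …, 44+3, 22+0) = 52
best[9] = max(3+52, 13+45, 17+39, …, 22+3, 34+0) = 58
best[10] = max(3+58, 13+52, 17+45, …, 34+3, 34+0) = 65
best[11] = max(3+65, 13+58, 17+52, …, 34+3, 35+0) = 71
One optimal cutting: 5 + 2 + 2 + 2 → $32 + $13 + $13 + $13 = $71.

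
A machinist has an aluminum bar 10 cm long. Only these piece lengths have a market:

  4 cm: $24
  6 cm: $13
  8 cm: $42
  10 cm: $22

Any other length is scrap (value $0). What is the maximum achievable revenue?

48

Build best[k] bottom-up: best[k] = max over allowed piece i of (p[i] + best[k−i]).
best[1] = 0
best[2] = 0
best[3] = 0
best[4] = 24
best[5] = 24
best[6] = max(24+0, 13+0) = 24
best[7] = max(24+0, 13+0) = 24
best[8] = max(24+24, 13+0, 42+0) = 48
best[9] = max(24+24, 13+0, 42+0) = 48
best[10] = max(24+24, 13+24, 42+0, 22+0) = 48
One optimal cutting: pieces 4 + 4 with 2 cm of scrap → $48.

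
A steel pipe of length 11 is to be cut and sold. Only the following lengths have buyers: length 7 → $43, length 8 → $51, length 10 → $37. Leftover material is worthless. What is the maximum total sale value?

51

Let f[k] be the best obtainable value from length k. For each k, try every first piece i and keep the best of price[i] + f[k−i].
f[1] = 0
f[2] = 0
f[3] = 0
f[4] = 0
f[5] = 0
f[6] = 0
f[7] = 43
f[8] = 51
f[9] = 51
f[10] = 51
f[11] = 51
One optimal cutting: pieces 8 with 3 meters of scrap → $51.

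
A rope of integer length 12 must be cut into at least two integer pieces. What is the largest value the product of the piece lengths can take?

Fill m[k] for k=2..12: at each k try every first piece i and multiply by the better of (k−i) uncut or m[k−i].
m[2] = 1·max(1,0) = 1·1 = 1
m[3] = max(1·2, 2·1) = 2
m[4] = max(1·3, 2·2, 3·1) = 4
m[5] = max(1·4, 2·3, 3·2, 4·1) = 6
m[6] = max(1·6, 2·4, 3·3, 4·2, 5·1) = 9
m[7] = max(1·9, 2·6, 3·4, 4·3, 5·2, 6·1) = 12
m[8] = max(1·12, 2·9, 3·6, …, 6·2, 7·1) = 18
m[9] = max(1·18, 2·12, 3·9, …, 7·2, 8·1) = 27
m[10] = max(1·27, 2·18, 3·12, …, 8·2, 9·1) = 36
m[11] = max(1·36, 2·27, 3·18, …, 9·2, 10·1) = 54
m[12] = max(1·54, 2·36, 3·27, …, 10·2, 11·1) = 81
One optimal split: 3 + 3 + 3 + 3; product 3·3·3·3 = 81.

81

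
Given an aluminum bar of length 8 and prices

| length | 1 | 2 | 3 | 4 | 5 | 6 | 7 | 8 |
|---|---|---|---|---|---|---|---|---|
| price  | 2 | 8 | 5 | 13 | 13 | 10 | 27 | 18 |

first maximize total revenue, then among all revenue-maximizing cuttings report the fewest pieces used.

Build r[k] bottom-up: r[k] = max over allowed piece i of (p[i] + r[k−i]).
r[1] = 2
r[2] = max(2+2, 8+0) = 8
r[3] = max(2+8, 8+2, 5+0) = 10
r[4] = max(2+10, 8+8, 5+2, 13+0) = 16
r[5] = max(2+16, 8+10, 5+8, 13+2, 13+0) = 18
r[6] = max(2+18, 8+16, 5+10, 13+8, 13+2, 10+0) = 24
r[7] = max(2+24, 8+18, 5+16, …, 10+2, 27+0) = 27
r[8] = max(2+27, 8+24, 5+18, …, 27+2, 18+0) = 32
Maximum revenue is $32.
Now minimize piece count subject to staying optimal: for each k, pieces[k] = 1 + min over i with p[i]+r[k−i]=r[k] of pieces[k−i].
pieces[5] = 3
pieces[6] = 3
pieces[7] = 1
pieces[8] = 4

4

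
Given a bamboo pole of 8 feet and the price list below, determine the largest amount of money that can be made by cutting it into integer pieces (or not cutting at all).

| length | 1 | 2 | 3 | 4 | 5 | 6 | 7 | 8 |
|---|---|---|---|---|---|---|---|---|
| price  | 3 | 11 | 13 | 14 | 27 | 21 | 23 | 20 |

Let v[k] be the best obtainable value from length k. For each k, try every first piece i and keep the best of price[i] + v[k−i].
v[1] = 3
v[2] = max(3+3, 11+0) = 11
v[3] = max(3+11, 11+3, 13+0) = 14
v[4] = max(3+14, 11+11, 13+3, 14+0) = 22
v[5] = max(3+22, 11+14, 13+11, 14+3, 27+0) = 27
v[6] = max(3+27, 11+22, 13+14, 14+11, 27+3, 21+0) = 33
v[7] = max(3+33, 11+27, 13+22, …, 21+3, 23+0) = 38
v[8] = max(3+38, 11+33, 13+27, …, 23+3, 20+0) = 44
One optimal cutting: 2 + 2 + 2 + 2 → $11 + $11 + $11 + $11 = $44.

44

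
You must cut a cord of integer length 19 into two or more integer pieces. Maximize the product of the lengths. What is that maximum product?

Let m[k] be the best product for length k (with at least one cut). For each first piece i, the rest contributes max(k−i, m[k−i]).
Small cases: m[2]=1, m[3]=2, m[4]=4, m[5]=6, m[6]=9, m[7]=12, m[8]=18, m[9]=27, m[10]=36, m[11]=54, m[12]=81, m[13]=108.
m[14] = 2×max(12,81) = 2×81 = 162
m[15] = 3×max(12,81) = 3×81 = 243
m[16] = 2×max(14,162) = 2×162 = 324
m[17] = 2×max(15,243) = 2×243 = 486
m[18] = 3×max(15,243) = 3×243 = 729
m[19] = 2×max(17,486) = 2×486 = 972
One optimal split: 3 + 3 + 3 + 3 + 3 + 2 + 2; product 3×3×3×3×3×2×2 = 972.

972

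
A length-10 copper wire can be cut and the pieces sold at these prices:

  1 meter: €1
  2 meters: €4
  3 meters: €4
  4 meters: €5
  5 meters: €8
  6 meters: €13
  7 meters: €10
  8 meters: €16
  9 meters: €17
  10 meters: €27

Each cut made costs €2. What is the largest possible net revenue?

Let v[k] be the best obtainable value from length k. For each k, try every first piece i and keep the best of price[i] + v[k−i] minus the 2 cut fee when i<k.
v[1] = 1
v[2] = 4
v[3] = 4
v[4] = 6  (first piece 2, then v[2]=4)
v[5] = 8
v[6] = 13
v[7] = 12  (first piece 1, then v[6]=13)
v[8] = 16
v[9] = 17
v[10] = 27
Best is to make no cuts and sell whole for €27.

27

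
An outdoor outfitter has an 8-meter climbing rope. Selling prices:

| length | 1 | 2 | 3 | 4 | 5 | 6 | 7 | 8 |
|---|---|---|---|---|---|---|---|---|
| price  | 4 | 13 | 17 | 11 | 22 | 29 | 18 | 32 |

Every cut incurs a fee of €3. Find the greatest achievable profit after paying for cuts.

43

Consider every possible first cut. v[k] is the best of p[i]+v[k−i] over all sellable i≤k, charging 3 whenever i<k.
v[1] = 4
v[2] = max(4+4-3, 13+0) = 13
v[3] = max(4+13-3, 13+4-3, 17+0) = 17
v[4] = max(4+17-3, 13+13-3, 17+4-3, 11+0) = 23
v[5] = max(4+23-3, 13+17-3, 17+13-3, 11+4-3, 22+0) = 27
v[6] = max(4+27-3, 13+23-3, 17+17-3, 11+13-3, 22+4-3, 29+0) = 33
v[7] = max(4+33-3, 13+27-3, 17+23-3, …, 29+4-3, 18+0) = 37
v[8] = max(4+37-3, 13+33-3, 17+27-3, …, 18+4-3, 32+0) = 43
One optimal plan: pieces 2 + 2 + 2 + 2 (3 cuts) → €52 − €9 = €43.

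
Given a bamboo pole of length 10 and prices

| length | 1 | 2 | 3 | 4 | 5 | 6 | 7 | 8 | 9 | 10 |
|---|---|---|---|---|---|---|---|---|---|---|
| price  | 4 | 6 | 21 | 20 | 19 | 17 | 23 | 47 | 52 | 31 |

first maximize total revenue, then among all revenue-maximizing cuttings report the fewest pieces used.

Consider every possible first cut. r[k] is the best of p[i]+r[k−i] over all sellable i≤k.
r[1] = 4
r[2] = 8  (first piece 1, then r[1]=4)
r[3] = 21
r[4] = 25  (first piece 1, then r[3]=21)
r[5] = 29  (first piece 1, then r[4]=25)
r[6] = 42  (first piece 3, then r[3]=21)
r[7] = 46  (first piece 1, then r[6]=42)
r[8] = 50  (first piece 1, then r[7]=46)
r[9] = 63  (first piece 3, then r[6]=42)
r[10] = 67  (first piece 1, then r[9]=63)
Maximum revenue is $67.
Now minimize piece count subject to staying optimal: for each k, pieces[k] = 1 + min over i with p[i]+r[k−i]=r[k] of pieces[k−i].
pieces[7] = 3
pieces[8] = 4
pieces[9] = 3
pieces[10] = 4

4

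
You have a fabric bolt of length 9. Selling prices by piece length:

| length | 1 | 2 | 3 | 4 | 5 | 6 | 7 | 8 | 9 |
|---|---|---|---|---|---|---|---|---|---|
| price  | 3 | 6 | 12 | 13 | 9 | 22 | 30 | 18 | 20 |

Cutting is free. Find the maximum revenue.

36

Let r[k] be the best obtainable value from length k. For each k, try every first piece i and keep the best of price[i] + r[k−i].
r[1] = 3
r[2] = max(3+3, 6+0) = 6
r[3] = max(3+6, 6+3, 12+0) = 12
r[4] = max(3+12, 6+6, 12+3, 13+0) = 15
r[5] = max(3+15, 6+12, 12+6, 13+3, 9+0) = 18
r[6] = max(3+18, 6+15, 12+12, 13+6, 9+3, 22+0) = 24
r[7] = max(3+24, 6+18, 12+15, …, 22+3, 30+0) = 30
r[8] = max(3+30, 6+24, 12+18, …, 30+3, 18+0) = 33
r[9] = max(3+33, 6+30, 12+24, …, 18+3, 20+0) = 36
One optimal cutting: 7 + 1 + 1 → $30 + $3 + $3 = $36.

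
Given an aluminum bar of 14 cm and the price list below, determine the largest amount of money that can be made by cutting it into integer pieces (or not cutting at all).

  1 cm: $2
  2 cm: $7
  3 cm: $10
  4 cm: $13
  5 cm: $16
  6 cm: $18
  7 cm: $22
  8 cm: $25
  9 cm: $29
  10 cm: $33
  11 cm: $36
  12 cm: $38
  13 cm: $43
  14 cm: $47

Build r[k] bottom-up: r[k] = max over allowed piece i of (p[i] + r[k−i]).
r[1] = 2
r[2] = 7
r[3] = 10
r[4] = 14  (first piece 2, then r[2]=7)
r[5] = 17  (first piece 2, then r[3]=10)
r[6] = 21  (first piece 2, then r[4]=14)
r[7] = 24  (first piece 2, then r[5]=17)
r[8] = 28  (first piece 2, then r[6]=21)
r[9] = 31  (first piece 2, then r[7]=24)
r[10] = 35  (first piece 2, then r[8]=28)
r[11] = 38  (first piece 2, then r[9]=31)
r[12] = 42  (first piece 2, then r[10]=35)
r[13] = 45  (first piece 2, then r[11]=38)
r[14] = 49  (first piece 2, then r[12]=42)
One optimal cutting: 2 + 2 + 2 + 2 + 2 + 2 + 2 → $7 + $7 + $7 + $7 + $7 + $7 + $7 = $49.

49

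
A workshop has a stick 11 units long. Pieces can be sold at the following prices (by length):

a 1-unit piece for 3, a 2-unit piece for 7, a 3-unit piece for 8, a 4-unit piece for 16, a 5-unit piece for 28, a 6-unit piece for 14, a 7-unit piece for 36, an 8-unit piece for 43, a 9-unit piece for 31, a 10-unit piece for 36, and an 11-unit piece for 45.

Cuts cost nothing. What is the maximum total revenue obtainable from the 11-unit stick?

59

Build v[k] bottom-up: v[k] = max over allowed piece i of (p[i] + v[k−i]).
v[1] = 3
v[2] = max(3+3, 7+0) = 7
v[3] = max(3+7, 7+3, 8+0) = 10
v[4] = max(3+10, 7+7, 8+3, 16+0) = 16
v[5] = max(3+16, 7+10, 8+7, 16+3, 28+0) = 28
v[6] = max(3+28, 7+16, 8+10, 16+7, 28+3, 14+0) = 31
v[7] = max(3+31, 7+28, 8+16, …, 14+3, 36+0) = 36
v[8] = max(3+36, 7+31, 8+28, …, 36+3, 43+0) = 43
v[9] = max(3+43, 7+36, 8+31, …, 43+3, 31+0) = 46
v[10] = max(3+46, 7+43, 8+36, …, 31+3, 36+0) = 56
v[11] = max(3+56, 7+46, 8+43, …, 36+3, 45+0) = 59
One optimal cutting: 5 + 5 + 1 → 28 + 28 + 3 = 59.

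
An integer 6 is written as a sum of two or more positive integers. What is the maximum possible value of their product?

Let m[k] be the best product for length k (with at least one cut). For each first piece i, the rest contributes max(k−i, m[k−i]).
m[2] = 1×max(1,0) = 1×1 = 1
m[3] = 1×max(2,1) = 1×2 = 2
m[4] = 2×max(2,1) = 2×2 = 4
m[5] = 2×max(3,2) = 2×3 = 6
m[6] = 3×max(3,2) = 3×3 = 9
One optimal split: 3 + 3; product 3×3 = 9.

9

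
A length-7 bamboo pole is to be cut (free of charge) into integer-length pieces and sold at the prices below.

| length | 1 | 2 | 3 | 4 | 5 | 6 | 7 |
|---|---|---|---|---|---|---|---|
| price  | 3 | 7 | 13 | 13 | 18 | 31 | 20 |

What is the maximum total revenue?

Build r[k] bottom-up: r[k] = max over allowed piece i of (p[i] + r[k−i]).
r[1] = 3
r[2] = 7
r[3] = 13
r[4] = 16  (first piece 1, then r[3]=13)
r[5] = 20  (first piece 2, then r[3]=13)
r[6] = 31
r[7] = 34  (first piece 1, then r[6]=31)
One optimal cutting: 6 + 1 → $31 + $3 = $34.

34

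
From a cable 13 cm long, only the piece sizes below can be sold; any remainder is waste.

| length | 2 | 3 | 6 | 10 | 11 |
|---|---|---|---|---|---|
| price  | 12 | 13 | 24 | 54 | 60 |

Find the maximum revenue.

73

Build r[k] bottom-up: r[k] = max over allowed piece i of (p[i] + r[k−i]).
r[1] = 0
r[2] = 12
r[3] = max(12+0, 13+0) = 13
r[4] = max(12+12, 13+0) = 24
r[5] = max(12+13, 13+12) = 25
r[6] = max(12+24, 13+13, 24+0) = 36
r[7] = max(12+25, 13+24, 24+0) = 37
r[8] = max(12+36, 13+25, 24+12) = 48
r[9] = max(12+37, 13+36, 24+13) = 49
r[10] = max(12+48, 13+37, 24+24, 54+0) = 60
r[11] = max(12+49, 13+48, 24+25, 54+0, 60+0) = 61
r[12] = max(12+60, 13+49, 24+36, 54+12, 60+0) = 72
r[13] = max(12+61, 13+60, 24+37, 54+13, 60+12) = 73
One optimal cutting: 3 + 2 + 2 + 2 + 2 + 2 → 73.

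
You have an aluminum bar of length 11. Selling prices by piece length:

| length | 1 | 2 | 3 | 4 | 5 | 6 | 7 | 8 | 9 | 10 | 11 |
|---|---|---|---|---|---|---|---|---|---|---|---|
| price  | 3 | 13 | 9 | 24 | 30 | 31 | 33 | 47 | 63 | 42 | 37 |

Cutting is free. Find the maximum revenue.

76

Let r[k] be the best obtainable value from length k. For each k, try every first piece i and keep the best of price[i] + r[k−i].
r[1] = 3
r[2] = max(3+3, 13+0) = 13
r[3] = max(3+13, 13+3, 9+0) = 16
r[4] = max(3+16, 13+13, 9+3, 24+0) = 26
r[5] = max(3+26, 13+16, 9+13, 24+3, 30+0) = 30
r[6] = max(3+30, 13+26, 9+16, 24+13, 30+3, 31+0) = 39
r[7] = max(3+39, 13+30, 9+26, …, 31+3, 33+0) = 43
r[8] = max(3+43, 13+39, 9+30, …, 33+3, 47+0) = 52
r[9] = max(3+52, 13+43, 9+39, …, 47+3, 63+0) = 63
r[10] = max(3+63, 13+52, 9+43, …, 63+3, 42+0) = 66
r[11] = max(3+66, 13+63, 9+52, …, 42+3, 37+0) = 76
One optimal cutting: 9 + 2 → $63 + $13 = $76.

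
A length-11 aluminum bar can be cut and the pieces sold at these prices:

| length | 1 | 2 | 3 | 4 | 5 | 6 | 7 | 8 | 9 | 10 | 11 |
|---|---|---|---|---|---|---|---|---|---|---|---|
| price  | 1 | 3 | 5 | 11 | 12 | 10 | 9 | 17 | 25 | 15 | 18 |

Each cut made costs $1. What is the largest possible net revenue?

27

Consider every possible first cut. net[k] is the best of p[i]+net[k−i] over all sellable i≤k, charging 1 whenever i<k.
net[1] = 1
net[2] = max(1+1-1, 3+0) = 3
net[3] = max(1+3-1, 3+1-1, 5+0) = 5
net[4] = max(1+5-1, 3+3-1, 5+1-1, 11+0) = 11
net[5] = max(1+11-1, 3+5-1, 5+3-1, 11+1-1, 12+0) = 12
net[6] = max(1+12-1, 3+11-1, 5+5-1, 11+3-1, 12+1-1, 10+0) = 13
net[7] = max(1+13-1, 3+12-1, 5+11-1, …, 10+1-1, 9+0) = 15
net[8] = max(1+15-1, 3+13-1, 5+12-1, …, 9+1-1, 17+0) = 21
net[9] = max(1+21-1, 3+15-1, 5+13-1, …, 17+1-1, 25+0) = 25
net[10] = max(1+25-1, 3+21-1, 5+15-1, …, 25+1-1, 15+0) = 25
net[11] = max(1+25-1, 3+25-1, 5+21-1, …, 15+1-1, 18+0) = 27
One optimal plan: pieces 9 + 2 (1 cut) → $28 − $1 = $27.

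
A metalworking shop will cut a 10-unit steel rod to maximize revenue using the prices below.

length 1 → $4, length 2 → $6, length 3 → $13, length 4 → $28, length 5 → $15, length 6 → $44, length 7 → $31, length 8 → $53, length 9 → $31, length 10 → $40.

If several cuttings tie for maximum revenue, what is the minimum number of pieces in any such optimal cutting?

2

Build r[k] bottom-up: r[k] = max over allowed piece i of (p[i] + r[k−i]).
r[1] = 4
r[2] = 8  (first piece 1, then r[1]=4)
r[3] = 13
r[4] = 28
r[5] = 32  (first piece 1, then r[4]=28)
r[6] = 44
r[7] = 48  (first piece 1, then r[6]=44)
r[8] = 56  (first piece 4, then r[4]=28)
r[9] = 60  (first piece 1, then r[8]=56)
r[10] = 72  (first piece 4, then r[6]=44)
Maximum revenue is $72.
Now minimize piece count subject to staying optimal: for each k, pieces[k] = 1 + min over i with p[i]+r[k−i]=r[k] of pieces[k−i].
pieces[7] = 2
pieces[8] = 2
pieces[9] = 3
pieces[10] = 2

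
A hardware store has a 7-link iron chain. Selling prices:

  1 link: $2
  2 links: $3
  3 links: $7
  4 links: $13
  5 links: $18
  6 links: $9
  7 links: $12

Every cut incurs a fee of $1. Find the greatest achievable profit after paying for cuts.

Build net[k] bottom-up: net[k] = max over allowed piece i of (p[i] + net[k−i]) − 1 per cut.
net[1] = 2
net[2] = max(2+2-1, 3+0) = 3
net[3] = max(2+3-1, 3+2-1, 7+0) = 7
net[4] = max(2+7-1, 3+3-1, 7+2-1, 13+0) = 13
net[5] = max(2+13-1, 3+7-1, 7+3-1, 13+2-1, 18+0) = 18
net[6] = max(2+18-1, 3+13-1, 7+7-1, 13+3-1, 18+2-1, 9+0) = 19
net[7] = max(2+19-1, 3+18-1, 7+13-1, …, 9+2-1, 12+0) = 20
One optimal plan: pieces 5 + 1 + 1 (2 cuts) → $22 − $2 = $20.

20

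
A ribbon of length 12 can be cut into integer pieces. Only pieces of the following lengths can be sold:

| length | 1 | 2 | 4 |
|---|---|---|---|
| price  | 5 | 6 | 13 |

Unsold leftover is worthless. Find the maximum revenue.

Build f[k] bottom-up: f[k] = max over allowed piece i of (p[i] + f[k−i]).
f[1] = 5
f[2] = 10  (first piece 1, then f[1]=5)
f[3] = 15  (first piece 1, then f[2]=10)
f[4] = 20  (first piece 1, then f[3]=15)
f[5] = 25  (first piece 1, then f[4]=20)
f[6] = 30  (first piece 1, then f[5]=25)
f[7] = 35  (first piece 1, then f[6]=30)
f[8] = 40  (first piece 1, then f[7]=35)
f[9] = 45  (first piece 1, then f[8]=40)
f[10] = 50  (first piece 1, then f[9]=45)
f[11] = 55  (first piece 1, then f[10]=50)
f[12] = 60  (first piece 1, then f[11]=55)
One optimal cutting: 1 + 1 + 1 + 1 + 1 + 1 + 1 + 1 + 1 + 1 + 1 + 1 → ¢60.

60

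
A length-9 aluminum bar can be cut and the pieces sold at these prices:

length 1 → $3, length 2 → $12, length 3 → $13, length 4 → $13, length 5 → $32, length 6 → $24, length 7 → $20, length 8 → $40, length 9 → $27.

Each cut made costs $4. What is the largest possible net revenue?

48

Consider every possible first cut. v[k] is the best of p[i]+v[k−i] over all sellable i≤k, charging 4 whenever i<k.
v[1] = 3
v[2] = max(3+3-4, 12+0) = 12
v[3] = max(3+12-4, 12+3-4, 13+0) = 13
v[4] = max(3+13-4, 12+12-4, 13+3-4, 13+0) = 20
v[5] = max(3+20-4, 12+13-4, 13+12-4, 13+3-4, 32+0) = 32
v[6] = max(3+32-4, 12+20-4, 13+13-4, 13+12-4, 32+3-4, 24+0) = 31
v[7] = max(3+31-4, 12+32-4, 13+20-4, …, 24+3-4, 20+0) = 40
v[8] = max(3+40-4, 12+31-4, 13+32-4, …, 20+3-4, 40+0) = 41
v[9] = max(3+41-4, 12+40-4, 13+31-4, …, 40+3-4, 27+0) = 48
One optimal plan: pieces 5 + 2 + 2 (2 cuts) → $56 − $8 = $48.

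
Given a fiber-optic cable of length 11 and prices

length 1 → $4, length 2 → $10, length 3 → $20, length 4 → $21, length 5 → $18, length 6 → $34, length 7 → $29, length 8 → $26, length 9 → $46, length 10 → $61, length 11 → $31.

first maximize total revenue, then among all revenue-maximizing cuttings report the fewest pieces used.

4

Let r[k] be the best obtainable value from length k. For each k, try every first piece i and keep the best of price[i] + r[k−i].
r[1] = 4
r[2] = 10
r[3] = 20
r[4] = 24  (first piece 1, then r[3]=20)
r[5] = 30  (first piece 2, then r[3]=20)
r[6] = 40  (first piece 3, then r[3]=20)
r[7] = 44  (first piece 1, then r[6]=40)
r[8] = 50  (first piece 2, then r[6]=40)
r[9] = 60  (first piece 3, then r[6]=40)
r[10] = 64  (first piece 1, then r[9]=60)
r[11] = 70  (first piece 2, then r[9]=60)
Maximum revenue is $70.
Now minimize piece count subject to staying optimal: for each k, pieces[k] = 1 + min over i with p[i]+r[k−i]=r[k] of pieces[k−i].
pieces[8] = 3
pieces[9] = 3
pieces[10] = 4
pieces[11] = 4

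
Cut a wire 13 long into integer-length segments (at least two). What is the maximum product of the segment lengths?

Let m[k] be the best product for length k (with at least one cut). For each first piece i, the rest contributes max(k−i, m[k−i]).
m[2] = 1*max(1,0) = 1*1 = 1
m[3] = 1*max(2,1) = 1*2 = 2
m[4] = 2*max(2,1) = 2*2 = 4
m[5] = 2*max(3,2) = 2*3 = 6
m[6] = 3*max(3,2) = 3*3 = 9
m[7] = 2*max(5,6) = 2*6 = 12
m[8] = 2*max(6,9) = 2*9 = 18
m[9] = 3*max(6,9) = 3*9 = 27
m[10] = 2*max(8,18) = 2*18 = 36
m[11] = 2*max(9,27) = 2*27 = 54
m[12] = 3*max(9,27) = 3*27 = 81
m[13] = 2*max(11,54) = 2*54 = 108
One optimal split: 3 + 3 + 3 + 2 + 2; product 3*3*3*2*2 = 108.

108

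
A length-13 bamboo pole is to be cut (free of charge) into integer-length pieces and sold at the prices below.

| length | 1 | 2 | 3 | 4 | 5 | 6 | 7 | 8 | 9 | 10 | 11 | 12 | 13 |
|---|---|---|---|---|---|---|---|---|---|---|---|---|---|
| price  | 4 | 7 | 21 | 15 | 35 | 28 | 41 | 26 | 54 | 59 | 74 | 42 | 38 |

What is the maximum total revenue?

91

Let best[k] be the best obtainable value from length k. For each k, try every first piece i and keep the best of price[i] + best[k−i].
best[1] = 4
best[2] = 8  (first piece 1, then best[1]=4)
best[3] = 21
best[4] = 25  (first piece 1, then best[3]=21)
best[5] = 35
best[6] = 42  (first piece 3, then best[3]=21)
best[7] = 46  (first piece 1, then best[6]=42)
best[8] = 56  (first piece 3, then best[5]=35)
best[9] = 63  (first piece 3, then best[6]=42)
best[10] = 70  (first piece 5, then best[5]=35)
best[11] = 77  (first piece 3, then best[8]=56)
best[12] = 84  (first piece 3, then best[9]=63)
best[13] = 91  (first piece 3, then best[10]=70)
One optimal cutting: 5 + 5 + 3 → $35 + $35 + $21 = $91.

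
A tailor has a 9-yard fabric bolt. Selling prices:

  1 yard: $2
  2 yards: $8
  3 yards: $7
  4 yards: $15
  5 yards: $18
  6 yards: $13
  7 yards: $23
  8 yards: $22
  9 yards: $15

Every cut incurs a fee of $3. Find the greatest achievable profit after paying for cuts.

Build v[k] bottom-up: v[k] = max over allowed piece i of (p[i] + v[k−i]) − 3 per cut.
v[1] = 2
v[2] = max(2+2-3, 8+0) = 8
v[3] = max(2+8-3, 8+2-3, 7+0) = 7
v[4] = max(2+7-3, 8+8-3, 7+2-3, 15+0) = 15
v[5] = max(2+15-3, 8+7-3, 7+8-3, 15+2-3, 18+0) = 18
v[6] = max(2+18-3, 8+15-3, 7+7-3, 15+8-3, 18+2-3, 13+0) = 20
v[7] = max(2+20-3, 8+18-3, 7+15-3, …, 13+2-3, 23+0) = 23
v[8] = max(2+23-3, 8+20-3, 7+18-3, …, 23+2-3, 22+0) = 27
v[9] = max(2+27-3, 8+23-3, 7+20-3, …, 22+2-3, 15+0) = 30
One optimal plan: pieces 5 + 4 (1 cut) → $33 − $3 = $30.

30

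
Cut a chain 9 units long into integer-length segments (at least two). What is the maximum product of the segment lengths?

Define prod[k] = max over 1≤i<k of i · max(k−i, prod[k−i]); the inner max lets the remainder stay uncut if that's better.
prod[2] = 1×max(1,0) = 1×1 = 1
prod[3] = 1×max(2,1) = 1×2 = 2
prod[4] = 2×max(2,1) = 2×2 = 4
prod[5] = 2×max(3,2) = 2×3 = 6
prod[6] = 3×max(3,2) = 3×3 = 9
prod[7] = 2×max(5,6) = 2×6 = 12
prod[8] = 2×max(6,9) = 2×9 = 18
prod[9] = 3×max(6,9) = 3×9 = 27
One optimal split: 3 + 3 + 3; product 3×3×3 = 27.

27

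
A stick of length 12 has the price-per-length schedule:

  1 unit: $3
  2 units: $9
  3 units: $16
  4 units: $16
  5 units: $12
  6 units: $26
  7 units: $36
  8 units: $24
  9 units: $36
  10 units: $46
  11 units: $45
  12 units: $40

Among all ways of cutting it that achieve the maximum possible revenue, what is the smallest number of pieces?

Consider every possible first cut. r[k] is the best of p[i]+r[k−i] over all sellable i≤k.
r[1] = 3
r[2] = 9
r[3] = 16
r[4] = 19  (first piece 1, then r[3]=16)
r[5] = 25  (first piece 2, then r[3]=16)
r[6] = 32  (first piece 3, then r[3]=16)
r[7] = 36
r[8] = 41  (first piece 2, then r[6]=32)
r[9] = 48  (first piece 3, then r[6]=32)
r[10] = 52  (first piece 3, then r[7]=36)
r[11] = 57  (first piece 2, then r[9]=48)
r[12] = 64  (first piece 3, then r[9]=48)
Maximum revenue is $64.
Now minimize piece count subject to staying optimal: for each k, pieces[k] = 1 + min over i with p[i]+r[k−i]=r[k] of pieces[k−i].
pieces[9] = 3
pieces[10] = 2
pieces[11] = 4
pieces[12] = 4

4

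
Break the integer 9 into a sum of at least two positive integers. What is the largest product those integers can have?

Fill prod[k] for k=2..9: at each k try every first piece i and multiply by the better of (k−i) uncut or prod[k−i].
prod[2] = 1*max(1,0) = 1*1 = 1
prod[3] = max(1*2, 2*1) = 2
prod[4] = max(1*3, 2*2, 3*1) = 4
prod[5] = max(1*4, 2*3, 3*2, 4*1) = 6
prod[6] = max(1*6, 2*4, 3*3, 4*2, 5*1) = 9
prod[7] = max(1*9, 2*6, 3*4, 4*3, 5*2, 6*1) = 12
prod[8] = max(1*12, 2*9, 3*6, …, 6*2, 7*1) = 18
prod[9] = max(1*18, 2*12, 3*9, …, 7*2, 8*1) = 27
One optimal split: 3 + 3 + 3; product 3*3*3 = 27.

27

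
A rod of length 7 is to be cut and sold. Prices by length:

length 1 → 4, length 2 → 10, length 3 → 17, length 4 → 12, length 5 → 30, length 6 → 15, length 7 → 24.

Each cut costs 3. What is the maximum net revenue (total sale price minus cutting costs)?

37

Consider every possible first cut. v[k] is the best of p[i]+v[k−i] over all sellable i≤k, charging 3 whenever i<k.
v[1] = 4
v[2] = max(4+4-3, 10+0) = 10
v[3] = max(4+10-3, 10+4-3, 17+0) = 17
v[4] = max(4+17-3, 10+10-3, 17+4-3, 12+0) = 18
v[5] = max(4+18-3, 10+17-3, 17+10-3, 12+4-3, 30+0) = 30
v[6] = max(4+30-3, 10+18-3, 17+17-3, 12+10-3, 30+4-3, 15+0) = 31
v[7] = max(4+31-3, 10+30-3, 17+18-3, …, 15+4-3, 24+0) = 37
One optimal plan: pieces 5 + 2 (1 cut) → 40 − 3 = 37.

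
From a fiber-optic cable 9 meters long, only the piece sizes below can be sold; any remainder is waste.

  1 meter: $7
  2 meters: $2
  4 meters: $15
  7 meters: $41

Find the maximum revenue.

Build best[k] bottom-up: best[k] = max over allowed piece i of (p[i] + best[k−i]).
best[1] = 7
best[2] = max(7+7, 2+0) = 14
best[3] = max(7+14, 2+7) = 21
best[4] = max(7+21, 2+14, 15+0) = 28
best[5] = max(7+28, 2+21, 15+7) = 35
best[6] = max(7+35, 2+28, 15+14) = 42
best[7] = max(7+42, 2+35, 15+21, 41+0) = 49
best[8] = max(7+49, 2+42, 15+28, 41+7) = 56
best[9] = max(7+56, 2+49, 15+35, 41+14) = 63
One optimal cutting: 1 + 1 + 1 + 1 + 1 + 1 + 1 + 1 + 1 → $63.

63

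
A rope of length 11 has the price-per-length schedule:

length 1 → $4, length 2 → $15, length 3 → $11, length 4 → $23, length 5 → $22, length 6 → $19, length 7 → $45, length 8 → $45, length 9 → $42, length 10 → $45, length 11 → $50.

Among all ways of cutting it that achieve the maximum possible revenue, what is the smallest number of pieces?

6

Let r[k] be the best obtainable value from length k. For each k, try every first piece i and keep the best of price[i] + r[k−i].
r[1] = 4
r[2] = 15
r[3] = 19  (first piece 1, then r[2]=15)
r[4] = 30  (first piece 2, then r[2]=15)
r[5] = 34  (first piece 1, then r[4]=30)
r[6] = 45  (first piece 2, then r[4]=30)
r[7] = 49  (first piece 1, then r[6]=45)
r[8] = 60  (first piece 2, then r[6]=45)
r[9] = 64  (first piece 1, then r[8]=60)
r[10] = 75  (first piece 2, then r[8]=60)
r[11] = 79  (first piece 1, then r[10]=75)
Maximum revenue is $79.
Now minimize piece count subject to staying optimal: for each k, pieces[k] = 1 + min over i with p[i]+r[k−i]=r[k] of pieces[k−i].
pieces[8] = 4
pieces[9] = 5
pieces[10] = 5
pieces[11] = 6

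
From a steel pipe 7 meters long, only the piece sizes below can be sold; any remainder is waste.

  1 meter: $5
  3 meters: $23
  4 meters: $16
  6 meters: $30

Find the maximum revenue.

51

Build best[k] bottom-up: best[k] = max over allowed piece i of (p[i] + best[k−i]).
best[1] = 5
best[2] = 10  (first piece 1, then best[1]=5)
best[3] = max(5+10, 23+0) = 23
best[4] = max(5+23, 23+5, 16+0) = 28
best[5] = max(5+28, 23+10, 16+5) = 33
best[6] = max(5+33, 23+23, 16+10, 30+0) = 46
best[7] = max(5+46, 23+28, 16+23, 30+5) = 51
One optimal cutting: 3 + 3 + 1 → $51.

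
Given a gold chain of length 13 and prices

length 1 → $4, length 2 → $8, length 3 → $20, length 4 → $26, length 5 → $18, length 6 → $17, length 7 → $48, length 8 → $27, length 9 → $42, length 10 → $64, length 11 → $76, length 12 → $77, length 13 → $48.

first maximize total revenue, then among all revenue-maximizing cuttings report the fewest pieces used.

3

Consider every possible first cut. r[k] is the best of p[i]+r[k−i] over all sellable i≤k.
r[1] = 4
r[2] = max(4+4, 8+0) = 8
r[3] = max(4+8, 8+4, 20+0) = 20
r[4] = max(4+20, 8+8, 20+4, 26+0) = 26
r[5] = max(4+26, 8+20, 20+8, 26+4, 18+0) = 30
r[6] = max(4+30, 8+26, 20+20, 26+8, 18+4, 17+0) = 40
r[7] = max(4+40, 8+30, 20+26, …, 17+4, 48+0) = 48
r[8] = max(4+48, 8+40, 20+30, …, 48+4, 27+0) = 52
r[9] = max(4+52, 8+48, 20+40, …, 27+4, 42+0) = 60
r[10] = max(4+60, 8+52, 20+48, …, 42+4, 64+0) = 68
r[11] = max(4+68, 8+60, 20+52, …, 64+4, 76+0) = 76
r[12] = max(4+76, 8+68, 20+60, …, 76+4, 77+0) = 80
r[13] = max(4+80, 8+76, 20+68, …, 77+4, 48+0) = 88
Maximum revenue is $88.
Now minimize piece count subject to staying optimal: for each k, pieces[k] = 1 + min over i with p[i]+r[k−i]=r[k] of pieces[k−i].
pieces[10] = 2
pieces[11] = 1
pieces[12] = 2
pieces[13] = 3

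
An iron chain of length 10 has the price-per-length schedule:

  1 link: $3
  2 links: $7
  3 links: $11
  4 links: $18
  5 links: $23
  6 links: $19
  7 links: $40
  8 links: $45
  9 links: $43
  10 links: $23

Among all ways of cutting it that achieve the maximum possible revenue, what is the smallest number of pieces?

Consider every possible first cut. r[k] is the best of p[i]+r[k−i] over all sellable i≤k.
r[1] = 3
r[2] = max(3+3, 7+0) = 7
r[3] = max(3+7, 7+3, 11+0) = 11
r[4] = max(3+11, 7+7, 11+3, 18+0) = 18
r[5] = max(3+18, 7+11, 11+7, 18+3, 23+0) = 23
r[6] = max(3+23, 7+18, 11+11, 18+7, 23+3, 19+0) = 26
r[7] = max(3+26, 7+23, 11+18, …, 19+3, 40+0) = 40
r[8] = max(3+40, 7+26, 11+23, …, 40+3, 45+0) = 45
r[9] = max(3+45, 7+40, 11+26, …, 45+3, 43+0) = 48
r[10] = max(3+48, 7+45, 11+40, …, 43+3, 23+0) = 52
Maximum revenue is $52.
Now minimize piece count subject to staying optimal: for each k, pieces[k] = 1 + min over i with p[i]+r[k−i]=r[k] of pieces[k−i].
pieces[7] = 1
pieces[8] = 1
pieces[9] = 2
pieces[10] = 2

2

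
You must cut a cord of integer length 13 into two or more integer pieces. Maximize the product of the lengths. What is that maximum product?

Fill m[k] for k=2..13: at each k try every first piece i and multiply by the better of (k−i) uncut or m[k−i].
m[2] = 1·max(1,0) = 1·1 = 1
m[3] = max(1·2, 2·1) = 2
m[4] = max(1·3, 2·2, 3·1) = 4
m[5] = max(1·4, 2·3, 3·2, 4·1) = 6
m[6] = max(1·6, 2·4, 3·3, 4·2, 5·1) = 9
m[7] = max(1·9, 2·6, 3·4, 4·3, 5·2, 6·1) = 12
m[8] = max(1·12, 2·9, 3·6, …, 6·2, 7·1) = 18
m[9] = max(1·18, 2·12, 3·9, …, 7·2, 8·1) = 27
m[10] = max(1·27, 2·18, 3·12, …, 8·2, 9·1) = 36
m[11] = max(1·36, 2·27, 3·18, …, 9·2, 10·1) = 54
m[12] = max(1·54, 2·36, 3·27, …, 10·2, 11·1) = 81
m[13] = max(1·81, 2·54, 3·36, …, 11·2, 12·1) = 108
One optimal split: 3 + 3 + 3 + 2 + 2; product 3·3·3·2·2 = 108.

108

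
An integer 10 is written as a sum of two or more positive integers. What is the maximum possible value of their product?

Fill P[k] for k=2..10: at each k try every first piece i and multiply by the better of (k−i) uncut or P[k−i].
Small cases: P[2]=1, P[3]=2.
P[4] = max(1×3, 2×2, 3×1) = 4
P[5] = max(1×4, 2×3, 3×2, 4×1) = 6
P[6] = max(1×6, 2×4, 3×3, 4×2, 5×1) = 9
P[7] = max(1×9, 2×6, 3×4, 4×3, 5×2, 6×1) = 12
P[8] = max(1×12, 2×9, 3×6, …, 6×2, 7×1) = 18
P[9] = max(1×18, 2×12, 3×9, …, 7×2, 8×1) = 27
P[10] = max(1×27, 2×18, 3×12, …, 8×2, 9×1) = 36
One optimal split: 3 + 3 + 2 + 2; product 3×3×2×2 = 36.

36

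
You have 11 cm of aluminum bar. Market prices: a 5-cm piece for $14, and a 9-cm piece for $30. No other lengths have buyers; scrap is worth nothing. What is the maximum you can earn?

30

Consider every possible first cut. r[k] is the best of p[i]+r[k−i] over all sellable i≤k.
r[1] = 0
r[2] = 0
r[3] = 0
r[4] = 0
r[5] = 14
r[6] = 14
r[7] = 14
r[8] = 14
r[9] = max(14+0, 30+0) = 30
r[10] = max(14+14, 30+0) = 30
r[11] = max(14+14, 30+0) = 30
One optimal cutting: pieces 9 with 2 cm of scrap → $30.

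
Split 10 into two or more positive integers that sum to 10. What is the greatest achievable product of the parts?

Let prod[k] be the best product for length k (with at least one cut). For each first piece i, the rest contributes max(k−i, prod[k−i]).
Small cases: prod[2]=1.
prod[3] = 1×max(2,1) = 1×2 = 2
prod[4] = 2×max(2,1) = 2×2 = 4
prod[5] = 2×max(3,2) = 2×3 = 6
prod[6] = 3×max(3,2) = 3×3 = 9
prod[7] = 2×max(5,6) = 2×6 = 12
prod[8] = 2×max(6,9) = 2×9 = 18
prod[9] = 3×max(6,9) = 3×9 = 27
prod[10] = 2×max(8,18) = 2×18 = 36
One optimal split: 3 + 3 + 2 + 2; product 3×3×2×2 = 36.

36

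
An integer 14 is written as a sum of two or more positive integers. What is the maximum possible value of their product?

Define g[k] = max over 1≤i<k of i · max(k−i, g[k−i]); the inner max lets the remainder stay uncut if that's better.
Small cases: g[2]=1, g[3]=2, g[4]=4, g[5]=6, g[6]=9, g[7]=12, g[8]=18.
g[9] = 3*max(6,9) = 3*9 = 27
g[10] = 2*max(8,18) = 2*18 = 36
g[11] = 2*max(9,27) = 2*27 = 54
g[12] = 3*max(9,27) = 3*27 = 81
g[13] = 2*max(11,54) = 2*54 = 108
g[14] = 2*max(12,81) = 2*81 = 162
One optimal split: 3 + 3 + 3 + 3 + 2; product 3*3*3*3*2 = 162.

162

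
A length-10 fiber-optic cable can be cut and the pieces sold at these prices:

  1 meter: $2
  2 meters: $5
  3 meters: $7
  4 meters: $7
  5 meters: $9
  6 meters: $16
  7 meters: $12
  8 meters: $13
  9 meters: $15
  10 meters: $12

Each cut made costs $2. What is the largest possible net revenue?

Consider every possible first cut. r[k] is the best of p[i]+r[k−i] over all sellable i≤k, charging 2 whenever i<k.
r[1] = 2
r[2] = max(2+2-2, 5+0) = 5
r[3] = max(2+5-2, 5+2-2, 7+0) = 7
r[4] = max(2+7-2, 5+5-2, 7+2-2, 7+0) = 8
r[5] = max(2+8-2, 5+7-2, 7+5-2, 7+2-2, 9+0) = 10
r[6] = max(2+10-2, 5+8-2, 7+7-2, 7+5-2, 9+2-2, 16+0) = 16
r[7] = max(2+16-2, 5+10-2, 7+8-2, …, 16+2-2, 12+0) = 16
r[8] = max(2+16-2, 5+16-2, 7+10-2, …, 12+2-2, 13+0) = 19
r[9] = max(2+19-2, 5+16-2, 7+16-2, …, 13+2-2, 15+0) = 21
r[10] = max(2+21-2, 5+19-2, 7+16-2, …, 15+2-2, 12+0) = 22
One optimal plan: pieces 6 + 2 + 2 (2 cuts) → $26 − $4 = $22.

22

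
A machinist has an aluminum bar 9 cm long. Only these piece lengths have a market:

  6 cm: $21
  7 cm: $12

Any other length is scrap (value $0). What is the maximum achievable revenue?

21

Let best[k] be the best obtainable value from length k. For each k, try every first piece i and keep the best of price[i] + best[k−i].
best[1] = 0
best[2] = 0
best[3] = 0
best[4] = 0
best[5] = 0
best[6] = 21
best[7] = 21
best[8] = 21
best[9] = 21
One optimal cutting: pieces 6 with 3 cm of scrap → $21.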